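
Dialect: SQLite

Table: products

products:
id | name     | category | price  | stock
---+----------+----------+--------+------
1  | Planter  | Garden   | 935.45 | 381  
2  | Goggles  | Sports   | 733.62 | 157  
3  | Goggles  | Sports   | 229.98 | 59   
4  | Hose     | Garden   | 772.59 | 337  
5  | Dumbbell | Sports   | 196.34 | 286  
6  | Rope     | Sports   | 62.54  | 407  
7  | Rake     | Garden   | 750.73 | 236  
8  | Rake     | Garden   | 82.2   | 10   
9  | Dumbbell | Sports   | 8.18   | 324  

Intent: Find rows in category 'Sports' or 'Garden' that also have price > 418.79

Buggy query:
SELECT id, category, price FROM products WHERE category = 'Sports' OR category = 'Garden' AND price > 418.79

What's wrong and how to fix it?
Bug: AND binds tighter than OR, so this parses as category = 'Sports' OR (category = 'Garden' AND price > 418.79)

Fix: Group the OR with parentheses (or use IN), then AND the threshold

Corrected query:
SELECT id, category, price FROM products WHERE (category = 'Sports' OR category = 'Garden') AND price > 418.79

Result:
id | category | price 
---+----------+-------
1  | Garden   | 935.45
2  | Sports   | 733.62
4  | Garden   | 772.59
7  | Garden   | 750.73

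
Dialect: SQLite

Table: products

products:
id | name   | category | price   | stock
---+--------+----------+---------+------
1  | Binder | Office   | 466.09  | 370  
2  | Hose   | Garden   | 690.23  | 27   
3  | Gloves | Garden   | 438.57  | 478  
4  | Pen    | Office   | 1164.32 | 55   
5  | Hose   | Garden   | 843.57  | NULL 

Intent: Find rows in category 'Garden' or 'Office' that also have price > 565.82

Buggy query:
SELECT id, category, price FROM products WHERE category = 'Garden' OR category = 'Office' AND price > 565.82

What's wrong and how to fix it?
Bug: AND binds tighter than OR, so this parses as category = 'Garden' OR (category = 'Office' AND price > 565.82)

Fix: Group the OR with parentheses (or use IN), then AND the threshold

Corrected query:
SELECT id, category, price FROM products WHERE (category = 'Garden' OR category = 'Office') AND price > 565.82

Result:
id | category | price  
---+----------+--------
2  | Garden   | 690.23 
4  | Office   | 1164.32
5  | Garden   | 843.57 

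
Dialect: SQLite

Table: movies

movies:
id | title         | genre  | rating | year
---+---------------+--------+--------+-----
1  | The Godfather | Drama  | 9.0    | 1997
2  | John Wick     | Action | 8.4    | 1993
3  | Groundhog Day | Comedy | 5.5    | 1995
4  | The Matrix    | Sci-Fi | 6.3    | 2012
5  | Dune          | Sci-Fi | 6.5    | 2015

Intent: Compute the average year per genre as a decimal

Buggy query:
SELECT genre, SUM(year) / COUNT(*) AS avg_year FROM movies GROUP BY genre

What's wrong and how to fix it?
Bug: SUM(year) and COUNT(*) are both integers; the division truncates the fractional part

Fix: Multiply by 1.0 (or CAST to REAL) to force floating-point division

Corrected query:
SELECT genre, SUM(year) * 1.0 / COUNT(*) AS avg_year FROM movies GROUP BY genre

Result:
genre  | avg_year
-------+---------
Action | 1993    
Comedy | 1995    
Drama  | 1997    
Sci-Fi | 2013.5  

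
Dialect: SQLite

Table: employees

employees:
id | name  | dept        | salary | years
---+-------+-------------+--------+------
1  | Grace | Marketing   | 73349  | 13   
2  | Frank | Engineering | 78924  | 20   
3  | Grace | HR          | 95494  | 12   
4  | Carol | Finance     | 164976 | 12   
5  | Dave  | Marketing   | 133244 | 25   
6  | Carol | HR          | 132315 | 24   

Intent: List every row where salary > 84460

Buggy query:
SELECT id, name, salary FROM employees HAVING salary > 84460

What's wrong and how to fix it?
Bug: This is a non-aggregate query (no GROUP BY, no aggregates), so in SQLite the HAVING clause is invalid here; a row-level condition belongs in WHERE

Fix: Use WHERE for row-level filtering

Corrected query:
SELECT id, name, salary FROM employees WHERE salary > 84460

Result:
id | name  | salary
---+-------+-------
3  | Grace | 95494 
4  | Carol | 164976
5  | Dave  | 133244
6  | Carol | 132315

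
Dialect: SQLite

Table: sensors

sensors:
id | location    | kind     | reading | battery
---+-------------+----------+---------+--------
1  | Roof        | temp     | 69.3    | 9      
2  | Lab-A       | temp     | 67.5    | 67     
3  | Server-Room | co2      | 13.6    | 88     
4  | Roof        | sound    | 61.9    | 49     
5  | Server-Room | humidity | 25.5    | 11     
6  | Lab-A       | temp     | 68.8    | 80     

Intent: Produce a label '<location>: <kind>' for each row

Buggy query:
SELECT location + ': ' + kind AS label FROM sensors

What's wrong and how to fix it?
Bug: '+' is numeric addition; on text columns SQLite converts them to 0 instead of concatenating

Fix: Use the || operator for string concatenation

Corrected query:
SELECT location || ': ' || kind AS label FROM sensors

Result:
label                
---------------------
Roof: temp           
Lab-A: temp          
Server-Room: co2     
Roof: sound          
Server-Room: humidity
Lab-A: temp          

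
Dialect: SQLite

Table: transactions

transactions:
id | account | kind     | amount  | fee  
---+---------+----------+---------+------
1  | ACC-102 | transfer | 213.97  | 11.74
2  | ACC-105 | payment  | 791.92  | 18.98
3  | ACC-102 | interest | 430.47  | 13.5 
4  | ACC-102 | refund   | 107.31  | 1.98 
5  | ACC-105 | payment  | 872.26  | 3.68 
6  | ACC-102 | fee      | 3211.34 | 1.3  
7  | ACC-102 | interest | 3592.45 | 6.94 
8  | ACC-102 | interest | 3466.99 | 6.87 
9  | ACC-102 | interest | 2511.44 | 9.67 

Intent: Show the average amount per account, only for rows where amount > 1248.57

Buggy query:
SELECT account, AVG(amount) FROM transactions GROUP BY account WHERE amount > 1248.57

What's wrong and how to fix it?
Bug: Row-level WHERE must come before GROUP BY in the clause order

Fix: Place WHERE between FROM and GROUP BY

Corrected query:
SELECT account, AVG(amount) FROM transactions WHERE amount > 1248.57 GROUP BY account

Result:
account | AVG(amount)
--------+------------
ACC-102 | 3195.555   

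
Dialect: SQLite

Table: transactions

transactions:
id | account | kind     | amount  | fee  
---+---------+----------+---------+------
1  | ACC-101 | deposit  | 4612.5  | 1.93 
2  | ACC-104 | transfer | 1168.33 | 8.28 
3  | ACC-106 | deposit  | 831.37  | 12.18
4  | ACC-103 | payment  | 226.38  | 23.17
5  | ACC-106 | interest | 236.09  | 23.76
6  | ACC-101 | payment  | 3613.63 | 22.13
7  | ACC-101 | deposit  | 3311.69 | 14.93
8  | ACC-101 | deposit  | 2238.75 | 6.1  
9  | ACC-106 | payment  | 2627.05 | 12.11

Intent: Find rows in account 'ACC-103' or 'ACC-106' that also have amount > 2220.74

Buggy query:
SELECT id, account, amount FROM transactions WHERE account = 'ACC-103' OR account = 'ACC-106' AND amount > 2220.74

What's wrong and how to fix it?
Bug: Without parentheses, AND is evaluated before OR, so the amount filter only applies to the 'ACC-106' branch

Fix: Group the OR with parentheses (or use IN), then AND the threshold

Corrected query:
SELECT id, account, amount FROM transactions WHERE (account = 'ACC-103' OR account = 'ACC-106') AND amount > 2220.74

Result:
id | account | amount 
---+---------+--------
9  | ACC-106 | 2627.05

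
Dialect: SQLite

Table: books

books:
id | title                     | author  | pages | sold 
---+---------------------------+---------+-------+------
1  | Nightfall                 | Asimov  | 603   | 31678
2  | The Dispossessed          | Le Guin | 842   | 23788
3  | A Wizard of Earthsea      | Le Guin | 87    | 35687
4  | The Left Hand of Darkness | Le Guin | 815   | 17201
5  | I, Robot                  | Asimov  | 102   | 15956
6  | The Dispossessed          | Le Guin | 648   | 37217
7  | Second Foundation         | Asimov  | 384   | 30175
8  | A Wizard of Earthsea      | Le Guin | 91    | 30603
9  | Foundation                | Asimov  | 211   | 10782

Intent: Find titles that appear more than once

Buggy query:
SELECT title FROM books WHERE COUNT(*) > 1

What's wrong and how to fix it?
Bug: COUNT(*) is an aggregate and cannot be used in WHERE

Fix: Group first, then use HAVING for the count condition

Corrected query:
SELECT title FROM books GROUP BY title HAVING COUNT(*) > 1

Result:
title               
--------------------
A Wizard of Earthsea
The Dispossessed    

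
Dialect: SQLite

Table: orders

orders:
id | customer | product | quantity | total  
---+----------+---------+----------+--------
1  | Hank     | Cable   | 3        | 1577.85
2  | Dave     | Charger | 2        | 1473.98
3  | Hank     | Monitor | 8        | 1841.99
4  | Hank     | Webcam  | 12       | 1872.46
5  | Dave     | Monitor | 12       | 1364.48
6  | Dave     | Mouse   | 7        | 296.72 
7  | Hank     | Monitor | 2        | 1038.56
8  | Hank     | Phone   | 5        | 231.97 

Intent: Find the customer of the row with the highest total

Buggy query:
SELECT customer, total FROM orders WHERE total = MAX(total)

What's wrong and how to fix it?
Bug: MAX(total) is an aggregate and cannot be used directly in WHERE

Fix: Use a subquery: WHERE total = (SELECT MAX(total) FROM orders)

Corrected query:
SELECT customer, total FROM orders WHERE total = (SELECT MAX(total) FROM orders)

Result:
customer | total  
---------+--------
Hank     | 1872.46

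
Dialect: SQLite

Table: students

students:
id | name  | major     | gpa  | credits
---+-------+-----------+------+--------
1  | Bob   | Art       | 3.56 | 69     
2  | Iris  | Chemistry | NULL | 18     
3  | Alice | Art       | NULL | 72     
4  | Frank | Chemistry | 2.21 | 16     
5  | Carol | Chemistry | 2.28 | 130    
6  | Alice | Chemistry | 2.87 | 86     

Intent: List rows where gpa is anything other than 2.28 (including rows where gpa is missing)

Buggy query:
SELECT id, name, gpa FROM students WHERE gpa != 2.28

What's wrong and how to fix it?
Bug: Inequality against NULL is unknown, not true; rows with NULL are dropped

Fix: Add an explicit OR gpa IS NULL to include the missing-value rows

Corrected query:
SELECT id, name, gpa FROM students WHERE gpa != 2.28 OR gpa IS NULL

Result:
id | name  | gpa 
---+-------+-----
1  | Bob   | 3.56
2  | Iris  | NULL
3  | Alice | NULL
4  | Frank | 2.21
6  | Alice | 2.87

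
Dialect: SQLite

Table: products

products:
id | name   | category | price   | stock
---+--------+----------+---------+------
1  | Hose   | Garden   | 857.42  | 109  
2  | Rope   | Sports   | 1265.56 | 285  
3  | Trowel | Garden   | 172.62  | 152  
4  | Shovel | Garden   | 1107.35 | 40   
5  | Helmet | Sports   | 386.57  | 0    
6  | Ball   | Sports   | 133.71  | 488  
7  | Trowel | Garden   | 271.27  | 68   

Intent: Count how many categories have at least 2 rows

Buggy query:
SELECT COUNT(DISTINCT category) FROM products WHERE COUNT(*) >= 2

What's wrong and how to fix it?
Bug: COUNT(*) cannot appear in WHERE; the per-group count doesn't exist yet

Fix: Group first with HAVING COUNT(*) >= 2, then COUNT the resulting groups

Corrected query:
SELECT COUNT(*) FROM (SELECT category FROM products GROUP BY category HAVING COUNT(*) >= 2)

Result:
COUNT(*)
--------
2       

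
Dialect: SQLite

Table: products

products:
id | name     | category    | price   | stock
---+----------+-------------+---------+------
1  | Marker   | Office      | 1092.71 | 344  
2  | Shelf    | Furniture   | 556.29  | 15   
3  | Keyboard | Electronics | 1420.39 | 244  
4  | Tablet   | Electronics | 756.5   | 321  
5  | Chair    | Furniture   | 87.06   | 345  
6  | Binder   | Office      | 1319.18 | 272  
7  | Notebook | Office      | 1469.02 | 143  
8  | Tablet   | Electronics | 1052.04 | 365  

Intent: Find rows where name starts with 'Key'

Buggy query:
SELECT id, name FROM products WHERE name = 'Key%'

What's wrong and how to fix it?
Bug: '=' compares the literal string including the % character; pattern matching needs LIKE

Fix: Replace '=' with LIKE so 'Key%' is treated as a pattern

Corrected query:
SELECT id, name FROM products WHERE name LIKE 'Key%'

Result:
id | name    
---+---------
3  | Keyboard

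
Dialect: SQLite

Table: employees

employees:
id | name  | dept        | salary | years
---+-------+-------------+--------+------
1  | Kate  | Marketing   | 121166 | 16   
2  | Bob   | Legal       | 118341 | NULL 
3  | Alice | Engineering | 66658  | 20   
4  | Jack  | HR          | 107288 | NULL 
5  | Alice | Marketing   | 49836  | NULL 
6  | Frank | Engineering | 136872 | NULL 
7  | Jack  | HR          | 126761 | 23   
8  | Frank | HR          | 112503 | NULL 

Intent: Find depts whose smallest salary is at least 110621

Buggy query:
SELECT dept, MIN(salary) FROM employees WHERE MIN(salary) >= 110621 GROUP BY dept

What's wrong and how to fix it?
Bug: MIN() in WHERE is a misuse of aggregate

Fix: Replace WHERE with HAVING after the GROUP BY

Corrected query:
SELECT dept, MIN(salary) FROM employees GROUP BY dept HAVING MIN(salary) >= 110621

Result:
dept  | MIN(salary)
------+------------
Legal | 118341     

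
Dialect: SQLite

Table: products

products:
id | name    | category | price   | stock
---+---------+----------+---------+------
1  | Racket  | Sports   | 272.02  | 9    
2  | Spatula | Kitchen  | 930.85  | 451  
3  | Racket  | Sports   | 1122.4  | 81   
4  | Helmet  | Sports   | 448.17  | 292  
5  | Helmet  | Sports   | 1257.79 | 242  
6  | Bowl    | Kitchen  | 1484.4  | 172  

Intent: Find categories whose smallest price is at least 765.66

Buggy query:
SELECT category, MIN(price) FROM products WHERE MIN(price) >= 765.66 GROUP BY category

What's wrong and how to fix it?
Bug: Aggregates like MIN are computed per group after WHERE runs

Fix: Use HAVING for the per-group MIN condition

Corrected query:
SELECT category, MIN(price) FROM products GROUP BY category HAVING MIN(price) >= 765.66

Result:
category | MIN(price)
---------+-----------
Kitchen  | 930.85    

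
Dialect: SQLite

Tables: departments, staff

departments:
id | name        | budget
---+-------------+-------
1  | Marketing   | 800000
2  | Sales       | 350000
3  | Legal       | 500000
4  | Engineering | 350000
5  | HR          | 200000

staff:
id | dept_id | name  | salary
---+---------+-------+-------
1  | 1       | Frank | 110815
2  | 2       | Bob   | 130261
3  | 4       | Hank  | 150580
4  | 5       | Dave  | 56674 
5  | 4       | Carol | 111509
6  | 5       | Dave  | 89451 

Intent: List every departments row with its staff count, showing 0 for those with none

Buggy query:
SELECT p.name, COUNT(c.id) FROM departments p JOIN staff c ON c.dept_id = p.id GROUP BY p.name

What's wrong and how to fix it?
Bug: INNER JOIN drops departments rows that have no matching staff rows

Fix: Use LEFT JOIN so parents without children still appear (COUNT(c.id) gives 0)

Corrected query:
SELECT p.name, COUNT(c.id) FROM departments p LEFT JOIN staff c ON c.dept_id = p.id GROUP BY p.name

Result:
name        | COUNT(c.id)
------------+------------
Engineering | 2          
HR          | 2          
Legal       | 0          
Marketing   | 1          
Sales       | 1          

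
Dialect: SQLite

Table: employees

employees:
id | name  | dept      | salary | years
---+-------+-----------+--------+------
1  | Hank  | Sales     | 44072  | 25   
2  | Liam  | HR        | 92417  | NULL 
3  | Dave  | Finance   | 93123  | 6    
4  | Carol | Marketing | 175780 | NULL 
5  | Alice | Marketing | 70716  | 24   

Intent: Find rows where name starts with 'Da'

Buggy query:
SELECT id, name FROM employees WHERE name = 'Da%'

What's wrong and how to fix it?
Bug: Wildcards only work with LIKE; '=' treats '%' as a literal character

Fix: Replace '=' with LIKE so 'Da%' is treated as a pattern

Corrected query:
SELECT id, name FROM employees WHERE name LIKE 'Da%'

Result:
id | name
---+-----
3  | Dave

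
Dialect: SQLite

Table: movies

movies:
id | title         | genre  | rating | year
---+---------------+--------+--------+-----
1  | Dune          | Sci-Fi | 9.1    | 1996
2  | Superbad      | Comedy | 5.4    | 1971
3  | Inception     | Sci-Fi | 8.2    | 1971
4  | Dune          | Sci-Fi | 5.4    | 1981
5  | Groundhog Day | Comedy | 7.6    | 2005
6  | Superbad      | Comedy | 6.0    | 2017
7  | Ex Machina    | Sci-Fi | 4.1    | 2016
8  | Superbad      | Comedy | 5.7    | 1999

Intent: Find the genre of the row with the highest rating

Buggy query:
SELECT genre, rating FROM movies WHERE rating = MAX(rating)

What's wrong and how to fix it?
Bug: WHERE is evaluated per row; an aggregate over the whole table isn't defined there

Fix: Use a subquery: WHERE rating = (SELECT MAX(rating) FROM movies)

Corrected query:
SELECT genre, rating FROM movies WHERE rating = (SELECT MAX(rating) FROM movies)

Result:
genre  | rating
-------+-------
Sci-Fi | 9.1   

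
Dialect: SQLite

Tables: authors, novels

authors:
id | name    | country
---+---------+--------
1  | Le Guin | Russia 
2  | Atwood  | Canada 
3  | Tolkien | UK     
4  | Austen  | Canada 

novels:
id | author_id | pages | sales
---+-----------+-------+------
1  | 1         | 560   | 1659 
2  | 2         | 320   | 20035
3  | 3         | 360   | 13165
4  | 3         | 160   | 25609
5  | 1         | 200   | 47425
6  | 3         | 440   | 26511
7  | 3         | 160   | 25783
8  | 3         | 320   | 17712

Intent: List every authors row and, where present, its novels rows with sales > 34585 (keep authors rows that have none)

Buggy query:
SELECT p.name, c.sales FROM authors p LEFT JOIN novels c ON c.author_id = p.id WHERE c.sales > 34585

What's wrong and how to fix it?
Bug: Filtering c.sales in WHERE discards the NULL rows produced by LEFT JOIN, turning it into an inner join

Fix: Move the right-table condition into the ON clause so unmatched parents are kept

Corrected query:
SELECT p.name, c.sales FROM authors p LEFT JOIN novels c ON c.author_id = p.id AND c.sales > 34585

Result:
name    | sales
--------+------
Le Guin | 47425
Atwood  | NULL 
Tolkien | NULL 
Austen  | NULL 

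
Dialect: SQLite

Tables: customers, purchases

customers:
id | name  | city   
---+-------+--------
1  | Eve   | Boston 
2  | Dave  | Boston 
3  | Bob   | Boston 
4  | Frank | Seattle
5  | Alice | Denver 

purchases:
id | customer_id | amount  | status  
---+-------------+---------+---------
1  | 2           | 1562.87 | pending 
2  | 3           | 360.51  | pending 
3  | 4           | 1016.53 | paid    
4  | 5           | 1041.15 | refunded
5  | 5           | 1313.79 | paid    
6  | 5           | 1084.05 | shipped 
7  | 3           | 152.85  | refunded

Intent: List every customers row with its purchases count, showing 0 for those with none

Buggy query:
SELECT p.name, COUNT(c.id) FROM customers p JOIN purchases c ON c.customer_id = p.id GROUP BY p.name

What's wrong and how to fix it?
Bug: INNER JOIN drops customers rows that have no matching purchases rows

Fix: Use LEFT JOIN so parents without children still appear (COUNT(c.id) gives 0)

Corrected query:
SELECT p.name, COUNT(c.id) FROM customers p LEFT JOIN purchases c ON c.customer_id = p.id GROUP BY p.name

Result:
name  | COUNT(c.id)
------+------------
Alice | 3          
Bob   | 2          
Dave  | 1          
Eve   | 0          
Frank | 1          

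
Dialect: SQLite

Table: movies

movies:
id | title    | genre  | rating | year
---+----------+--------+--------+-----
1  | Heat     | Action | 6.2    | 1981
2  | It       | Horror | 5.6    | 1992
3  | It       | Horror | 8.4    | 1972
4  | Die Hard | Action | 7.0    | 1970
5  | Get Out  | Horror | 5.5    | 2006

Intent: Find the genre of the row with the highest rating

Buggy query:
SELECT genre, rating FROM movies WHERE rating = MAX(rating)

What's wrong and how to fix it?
Bug: WHERE is evaluated per row; an aggregate over the whole table isn't defined there

Fix: Wrap MAX in a scalar subquery so WHERE compares against a single value

Corrected query:
SELECT genre, rating FROM movies WHERE rating = (SELECT MAX(rating) FROM movies)

Result:
genre  | rating
-------+-------
Horror | 8.4   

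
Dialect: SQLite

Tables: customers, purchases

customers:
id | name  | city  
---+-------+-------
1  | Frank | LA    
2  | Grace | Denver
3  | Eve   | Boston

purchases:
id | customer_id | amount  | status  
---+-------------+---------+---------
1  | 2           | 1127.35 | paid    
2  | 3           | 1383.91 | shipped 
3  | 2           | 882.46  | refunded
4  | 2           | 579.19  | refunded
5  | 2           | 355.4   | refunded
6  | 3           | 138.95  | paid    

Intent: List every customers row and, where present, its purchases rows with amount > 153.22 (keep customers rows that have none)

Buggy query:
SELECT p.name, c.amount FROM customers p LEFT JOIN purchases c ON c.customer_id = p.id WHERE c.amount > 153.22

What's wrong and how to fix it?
Bug: A WHERE condition on the right-hand table after LEFT JOIN drops unmatched parents

Fix: Move the right-table condition into the ON clause so unmatched parents are kept

Corrected query:
SELECT p.name, c.amount FROM customers p LEFT JOIN purchases c ON c.customer_id = p.id AND c.amount > 153.22

Result:
name  | amount 
------+--------
Frank | NULL   
Grace | 355.4  
Grace | 579.19 
Grace | 882.46 
Grace | 1127.35
Eve   | 1383.91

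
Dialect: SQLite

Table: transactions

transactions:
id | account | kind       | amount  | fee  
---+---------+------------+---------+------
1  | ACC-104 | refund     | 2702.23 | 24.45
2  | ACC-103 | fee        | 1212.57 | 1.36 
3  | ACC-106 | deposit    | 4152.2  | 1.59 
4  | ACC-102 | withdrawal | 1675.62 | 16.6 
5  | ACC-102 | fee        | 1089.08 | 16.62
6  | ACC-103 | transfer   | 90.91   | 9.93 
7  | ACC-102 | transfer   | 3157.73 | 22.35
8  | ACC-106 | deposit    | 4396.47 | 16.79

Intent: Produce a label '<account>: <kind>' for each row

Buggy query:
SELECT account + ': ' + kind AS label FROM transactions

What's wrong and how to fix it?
Bug: '+' is numeric addition; on text columns SQLite converts them to 0 instead of concatenating

Fix: Replace + with || to concatenate text

Corrected query:
SELECT account || ': ' || kind AS label FROM transactions

Result:
label              
-------------------
ACC-104: refund    
ACC-103: fee       
ACC-106: deposit   
ACC-102: withdrawal
ACC-102: fee       
ACC-103: transfer  
ACC-102: transfer  
ACC-106: deposit   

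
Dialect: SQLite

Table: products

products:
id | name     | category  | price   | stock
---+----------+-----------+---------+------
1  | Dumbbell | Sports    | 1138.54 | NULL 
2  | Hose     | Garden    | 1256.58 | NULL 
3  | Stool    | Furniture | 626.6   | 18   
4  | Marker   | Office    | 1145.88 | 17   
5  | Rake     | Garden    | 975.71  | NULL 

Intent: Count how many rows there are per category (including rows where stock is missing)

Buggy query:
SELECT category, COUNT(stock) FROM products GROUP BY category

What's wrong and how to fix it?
Bug: COUNT(stock) skips NULLs, so groups with missing stock are undercounted

Fix: Replace COUNT(stock) with COUNT(*)

Corrected query:
SELECT category, COUNT(*) FROM products GROUP BY category

Result:
category  | COUNT(*)
----------+---------
Furniture | 1       
Garden    | 2       
Office    | 1       
Sports    | 1       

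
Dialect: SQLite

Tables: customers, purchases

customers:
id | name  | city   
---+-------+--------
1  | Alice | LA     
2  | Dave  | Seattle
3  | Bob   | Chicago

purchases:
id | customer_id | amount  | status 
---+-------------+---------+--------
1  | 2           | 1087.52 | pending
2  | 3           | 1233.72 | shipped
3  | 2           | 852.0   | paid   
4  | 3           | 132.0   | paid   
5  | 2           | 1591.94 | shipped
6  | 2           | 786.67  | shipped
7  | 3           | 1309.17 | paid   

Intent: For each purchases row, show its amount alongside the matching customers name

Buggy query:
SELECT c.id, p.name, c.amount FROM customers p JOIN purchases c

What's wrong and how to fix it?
Bug: JOIN with no ON clause produces a cartesian product; every purchases row pairs with every customers row

Fix: Add ON c.customer_id = p.id to the JOIN

Corrected query:
SELECT c.id, p.name, c.amount FROM customers p JOIN purchases c ON c.customer_id = p.id

Result:
id | name | amount 
---+------+--------
1  | Dave | 1087.52
2  | Bob  | 1233.72
3  | Dave | 852    
4  | Bob  | 132    
5  | Dave | 1591.94
6  | Dave | 786.67 
7  | Bob  | 1309.17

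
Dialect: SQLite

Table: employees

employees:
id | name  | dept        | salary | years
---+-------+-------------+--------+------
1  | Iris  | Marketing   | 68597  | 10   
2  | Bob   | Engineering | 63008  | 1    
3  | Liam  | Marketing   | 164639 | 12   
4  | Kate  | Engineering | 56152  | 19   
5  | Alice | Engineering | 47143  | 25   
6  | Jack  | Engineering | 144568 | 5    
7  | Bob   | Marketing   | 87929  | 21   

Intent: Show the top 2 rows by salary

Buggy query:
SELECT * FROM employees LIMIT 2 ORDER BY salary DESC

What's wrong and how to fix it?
Bug: ORDER BY cannot follow LIMIT; LIMIT is the final clause

Fix: Sort with ORDER BY, then apply LIMIT

Corrected query:
SELECT * FROM employees ORDER BY salary DESC LIMIT 2

Result:
id | name | dept        | salary | years
---+------+-------------+--------+------
3  | Liam | Marketing   | 164639 | 12   
6  | Jack | Engineering | 144568 | 5    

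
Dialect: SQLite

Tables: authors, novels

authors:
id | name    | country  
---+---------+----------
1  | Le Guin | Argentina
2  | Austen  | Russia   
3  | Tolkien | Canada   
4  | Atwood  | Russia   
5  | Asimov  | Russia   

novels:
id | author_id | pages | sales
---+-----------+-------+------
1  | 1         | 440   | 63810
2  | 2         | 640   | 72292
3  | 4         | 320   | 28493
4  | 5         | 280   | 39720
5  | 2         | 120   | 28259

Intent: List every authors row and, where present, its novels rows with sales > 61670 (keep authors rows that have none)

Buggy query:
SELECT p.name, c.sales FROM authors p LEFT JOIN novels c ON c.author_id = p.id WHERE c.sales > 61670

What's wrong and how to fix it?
Bug: A WHERE condition on the right-hand table after LEFT JOIN drops unmatched parents

Fix: Move the right-table condition into the ON clause so unmatched parents are kept

Corrected query:
SELECT p.name, c.sales FROM authors p LEFT JOIN novels c ON c.author_id = p.id AND c.sales > 61670

Result:
name    | sales
--------+------
Le Guin | 63810
Austen  | 72292
Tolkien | NULL 
Atwood  | NULL 
Asimov  | NULL 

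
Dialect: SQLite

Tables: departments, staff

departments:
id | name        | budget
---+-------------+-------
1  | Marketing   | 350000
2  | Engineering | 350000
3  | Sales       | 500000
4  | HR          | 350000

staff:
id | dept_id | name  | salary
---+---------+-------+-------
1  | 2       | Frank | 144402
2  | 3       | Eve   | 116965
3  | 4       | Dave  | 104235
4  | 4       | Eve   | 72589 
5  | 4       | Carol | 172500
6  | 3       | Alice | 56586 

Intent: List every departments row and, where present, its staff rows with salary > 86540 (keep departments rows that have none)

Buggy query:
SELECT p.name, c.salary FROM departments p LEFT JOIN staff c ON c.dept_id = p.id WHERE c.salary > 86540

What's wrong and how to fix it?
Bug: A WHERE condition on the right-hand table after LEFT JOIN drops unmatched parents

Fix: Put 'c.salary > 86540' in the JOIN's ON clause instead of WHERE

Corrected query:
SELECT p.name, c.salary FROM departments p LEFT JOIN staff c ON c.dept_id = p.id AND c.salary > 86540

Result:
name        | salary
------------+-------
Marketing   | NULL  
Engineering | 144402
Sales       | 116965
HR          | 104235
HR          | 172500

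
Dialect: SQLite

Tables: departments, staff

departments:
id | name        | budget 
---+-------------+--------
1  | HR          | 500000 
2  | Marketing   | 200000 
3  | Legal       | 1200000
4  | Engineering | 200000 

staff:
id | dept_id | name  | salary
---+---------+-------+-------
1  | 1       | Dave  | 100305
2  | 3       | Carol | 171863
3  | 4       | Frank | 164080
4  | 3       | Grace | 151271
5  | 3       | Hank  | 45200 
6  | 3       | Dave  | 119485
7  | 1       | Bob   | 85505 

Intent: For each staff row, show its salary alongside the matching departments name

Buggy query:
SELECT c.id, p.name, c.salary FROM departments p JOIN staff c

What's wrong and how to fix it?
Bug: JOIN with no ON clause produces a cartesian product; every staff row pairs with every departments row

Fix: Add ON c.dept_id = p.id to the JOIN

Corrected query:
SELECT c.id, p.name, c.salary FROM departments p JOIN staff c ON c.dept_id = p.id

Result:
id | name        | salary
---+-------------+-------
1  | HR          | 100305
2  | Legal       | 171863
3  | Engineering | 164080
4  | Legal       | 151271
5  | Legal       | 45200 
6  | Legal       | 119485
7  | HR          | 85505 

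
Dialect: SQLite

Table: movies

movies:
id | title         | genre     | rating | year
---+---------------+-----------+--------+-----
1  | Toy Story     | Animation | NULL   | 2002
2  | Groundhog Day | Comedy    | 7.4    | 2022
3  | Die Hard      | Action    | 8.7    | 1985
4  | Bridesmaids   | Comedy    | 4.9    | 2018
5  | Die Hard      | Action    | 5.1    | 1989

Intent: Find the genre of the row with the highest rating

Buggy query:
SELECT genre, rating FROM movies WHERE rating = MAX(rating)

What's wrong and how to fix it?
Bug: MAX(rating) is an aggregate and cannot be used directly in WHERE

Fix: Use a subquery: WHERE rating = (SELECT MAX(rating) FROM movies)

Corrected query:
SELECT genre, rating FROM movies WHERE rating = (SELECT MAX(rating) FROM movies)

Result:
genre  | rating
-------+-------
Action | 8.7   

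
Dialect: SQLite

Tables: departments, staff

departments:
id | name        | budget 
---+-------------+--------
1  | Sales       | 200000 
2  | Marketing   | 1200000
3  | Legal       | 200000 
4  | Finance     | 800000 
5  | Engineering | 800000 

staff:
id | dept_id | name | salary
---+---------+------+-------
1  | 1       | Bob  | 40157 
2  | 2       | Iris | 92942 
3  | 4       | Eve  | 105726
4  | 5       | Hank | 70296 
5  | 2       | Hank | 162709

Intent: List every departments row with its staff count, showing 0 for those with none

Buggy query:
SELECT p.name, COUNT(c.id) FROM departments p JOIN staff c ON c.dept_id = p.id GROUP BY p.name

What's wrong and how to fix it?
Bug: An inner join excludes parents with zero children

Fix: Use LEFT JOIN so parents without children still appear (COUNT(c.id) gives 0)

Corrected query:
SELECT p.name, COUNT(c.id) FROM departments p LEFT JOIN staff c ON c.dept_id = p.id GROUP BY p.name

Result:
name        | COUNT(c.id)
------------+------------
Engineering | 1          
Finance     | 1          
Legal       | 0          
Marketing   | 2          
Sales       | 1          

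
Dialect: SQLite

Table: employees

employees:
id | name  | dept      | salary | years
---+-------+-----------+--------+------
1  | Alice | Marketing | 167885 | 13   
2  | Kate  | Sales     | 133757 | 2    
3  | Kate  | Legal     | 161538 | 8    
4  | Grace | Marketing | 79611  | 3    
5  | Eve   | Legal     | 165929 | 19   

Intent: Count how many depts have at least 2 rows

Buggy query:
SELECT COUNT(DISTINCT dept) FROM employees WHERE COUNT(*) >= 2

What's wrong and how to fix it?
Bug: WHERE filters individual rows, not groups, so a group-level COUNT is invalid there

Fix: Group first with HAVING COUNT(*) >= 2, then COUNT the resulting groups

Corrected query:
SELECT COUNT(*) FROM (SELECT dept FROM employees GROUP BY dept HAVING COUNT(*) >= 2)

Result:
COUNT(*)
--------
2       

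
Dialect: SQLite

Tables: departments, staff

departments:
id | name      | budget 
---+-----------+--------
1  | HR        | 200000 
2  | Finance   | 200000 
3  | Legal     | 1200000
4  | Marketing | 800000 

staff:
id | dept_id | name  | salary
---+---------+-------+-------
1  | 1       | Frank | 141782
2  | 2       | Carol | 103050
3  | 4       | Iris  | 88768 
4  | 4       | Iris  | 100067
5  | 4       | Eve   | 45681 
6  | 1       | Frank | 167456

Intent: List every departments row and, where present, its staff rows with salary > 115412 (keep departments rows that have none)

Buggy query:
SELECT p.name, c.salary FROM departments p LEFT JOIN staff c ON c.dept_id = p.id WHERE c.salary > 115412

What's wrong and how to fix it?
Bug: A WHERE condition on the right-hand table after LEFT JOIN drops unmatched parents

Fix: Put 'c.salary > 115412' in the JOIN's ON clause instead of WHERE

Corrected query:
SELECT p.name, c.salary FROM departments p LEFT JOIN staff c ON c.dept_id = p.id AND c.salary > 115412

Result:
name      | salary
----------+-------
HR        | 141782
HR        | 167456
Finance   | NULL  
Legal     | NULL  
Marketing | NULL  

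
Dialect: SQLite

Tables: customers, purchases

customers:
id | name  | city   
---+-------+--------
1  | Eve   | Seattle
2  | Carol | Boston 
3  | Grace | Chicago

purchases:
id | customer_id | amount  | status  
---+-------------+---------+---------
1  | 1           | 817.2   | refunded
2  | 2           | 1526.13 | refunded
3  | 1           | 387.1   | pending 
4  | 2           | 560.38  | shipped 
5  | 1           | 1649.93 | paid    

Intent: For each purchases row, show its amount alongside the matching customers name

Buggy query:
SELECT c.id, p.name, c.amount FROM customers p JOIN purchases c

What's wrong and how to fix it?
Bug: Missing join condition: each purchases row is matched to all customers rows instead of just its own

Fix: Specify the join condition linking the foreign key to the parent id

Corrected query:
SELECT c.id, p.name, c.amount FROM customers p JOIN purchases c ON c.customer_id = p.id

Result:
id | name  | amount 
---+-------+--------
1  | Eve   | 817.2  
2  | Carol | 1526.13
3  | Eve   | 387.1  
4  | Carol | 560.38 
5  | Eve   | 1649.93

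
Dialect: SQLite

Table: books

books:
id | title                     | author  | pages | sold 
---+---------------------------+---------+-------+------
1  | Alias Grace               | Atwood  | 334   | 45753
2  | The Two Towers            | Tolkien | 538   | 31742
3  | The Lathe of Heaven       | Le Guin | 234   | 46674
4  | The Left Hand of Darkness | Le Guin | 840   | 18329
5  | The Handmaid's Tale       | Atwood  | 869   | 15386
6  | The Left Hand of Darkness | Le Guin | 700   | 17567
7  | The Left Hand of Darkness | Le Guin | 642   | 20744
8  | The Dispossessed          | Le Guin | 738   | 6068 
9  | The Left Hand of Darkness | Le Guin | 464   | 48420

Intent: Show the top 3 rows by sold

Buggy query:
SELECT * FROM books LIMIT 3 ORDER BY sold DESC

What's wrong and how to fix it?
Bug: ORDER BY cannot follow LIMIT; LIMIT is the final clause

Fix: Swap the clauses: ORDER BY first, then LIMIT

Corrected query:
SELECT * FROM books ORDER BY sold DESC LIMIT 3

Result:
id | title                     | author  | pages | sold 
---+---------------------------+---------+-------+------
9  | The Left Hand of Darkness | Le Guin | 464   | 48420
3  | The Lathe of Heaven       | Le Guin | 234   | 46674
1  | Alias Grace               | Atwood  | 334   | 45753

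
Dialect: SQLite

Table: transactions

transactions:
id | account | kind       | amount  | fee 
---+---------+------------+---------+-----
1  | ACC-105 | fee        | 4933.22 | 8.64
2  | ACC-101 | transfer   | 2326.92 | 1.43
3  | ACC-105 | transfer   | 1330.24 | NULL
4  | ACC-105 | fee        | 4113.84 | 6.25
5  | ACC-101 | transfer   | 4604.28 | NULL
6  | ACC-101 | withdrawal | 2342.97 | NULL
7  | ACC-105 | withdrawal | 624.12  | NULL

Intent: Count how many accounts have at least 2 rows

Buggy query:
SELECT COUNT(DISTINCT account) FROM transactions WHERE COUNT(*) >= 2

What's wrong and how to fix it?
Bug: WHERE filters individual rows, not groups, so a group-level COUNT is invalid there

Fix: Use a subquery that GROUPs and filters with HAVING, then count its rows

Corrected query:
SELECT COUNT(*) FROM (SELECT account FROM transactions GROUP BY account HAVING COUNT(*) >= 2)

Result:
COUNT(*)
--------
2       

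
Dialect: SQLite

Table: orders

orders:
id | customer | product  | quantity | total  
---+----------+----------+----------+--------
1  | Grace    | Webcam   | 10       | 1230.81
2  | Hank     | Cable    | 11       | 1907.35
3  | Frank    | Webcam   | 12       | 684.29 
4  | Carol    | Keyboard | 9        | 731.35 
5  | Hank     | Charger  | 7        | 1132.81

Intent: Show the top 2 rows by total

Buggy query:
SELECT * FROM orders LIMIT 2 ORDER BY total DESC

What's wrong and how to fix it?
Bug: LIMIT must come after ORDER BY

Fix: Sort with ORDER BY, then apply LIMIT

Corrected query:
SELECT * FROM orders ORDER BY total DESC LIMIT 2

Result:
id | customer | product | quantity | total  
---+----------+---------+----------+--------
2  | Hank     | Cable   | 11       | 1907.35
1  | Grace    | Webcam  | 10       | 1230.81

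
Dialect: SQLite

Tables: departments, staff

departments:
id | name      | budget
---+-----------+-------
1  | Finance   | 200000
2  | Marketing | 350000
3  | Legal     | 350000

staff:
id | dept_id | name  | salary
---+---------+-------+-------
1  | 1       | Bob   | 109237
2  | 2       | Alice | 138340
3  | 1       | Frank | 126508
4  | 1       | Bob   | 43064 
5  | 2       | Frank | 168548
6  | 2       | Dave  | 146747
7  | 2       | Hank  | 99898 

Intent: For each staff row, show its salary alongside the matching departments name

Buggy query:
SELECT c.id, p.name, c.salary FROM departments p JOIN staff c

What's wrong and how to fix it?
Bug: JOIN with no ON clause produces a cartesian product; every staff row pairs with every departments row

Fix: Add ON c.dept_id = p.id to the JOIN

Corrected query:
SELECT c.id, p.name, c.salary FROM departments p JOIN staff c ON c.dept_id = p.id

Result:
id | name      | salary
---+-----------+-------
1  | Finance   | 109237
2  | Marketing | 138340
3  | Finance   | 126508
4  | Finance   | 43064 
5  | Marketing | 168548
6  | Marketing | 146747
7  | Marketing | 99898 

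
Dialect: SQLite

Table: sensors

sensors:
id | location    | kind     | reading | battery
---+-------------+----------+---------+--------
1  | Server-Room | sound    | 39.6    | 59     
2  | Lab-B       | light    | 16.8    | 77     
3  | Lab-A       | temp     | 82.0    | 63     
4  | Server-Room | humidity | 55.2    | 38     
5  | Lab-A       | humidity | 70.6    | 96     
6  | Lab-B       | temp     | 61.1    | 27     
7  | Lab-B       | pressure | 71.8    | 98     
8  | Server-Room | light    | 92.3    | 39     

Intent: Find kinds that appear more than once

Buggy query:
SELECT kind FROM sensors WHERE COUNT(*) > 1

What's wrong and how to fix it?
Bug: WHERE can't reference COUNT(*); aggregates are computed after WHERE

Fix: GROUP BY kind, then filter groups with HAVING COUNT(*) > 1

Corrected query:
SELECT kind FROM sensors GROUP BY kind HAVING COUNT(*) > 1

Result:
kind    
--------
humidity
light   
temp    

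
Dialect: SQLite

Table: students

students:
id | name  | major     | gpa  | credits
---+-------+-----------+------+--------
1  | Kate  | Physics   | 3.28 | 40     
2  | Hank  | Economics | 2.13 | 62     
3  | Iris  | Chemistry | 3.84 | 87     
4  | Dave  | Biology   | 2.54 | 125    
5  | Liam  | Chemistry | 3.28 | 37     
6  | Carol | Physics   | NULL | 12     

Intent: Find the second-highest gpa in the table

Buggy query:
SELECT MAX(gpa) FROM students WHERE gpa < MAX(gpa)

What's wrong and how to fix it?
Bug: MAX(gpa) on the right of the comparison is an aggregate-in-WHERE error

Fix: Compute the overall MAX in a subquery, then take MAX of rows below it

Corrected query:
SELECT MAX(gpa) FROM students WHERE gpa < (SELECT MAX(gpa) FROM students)

Result:
MAX(gpa)
--------
3.28    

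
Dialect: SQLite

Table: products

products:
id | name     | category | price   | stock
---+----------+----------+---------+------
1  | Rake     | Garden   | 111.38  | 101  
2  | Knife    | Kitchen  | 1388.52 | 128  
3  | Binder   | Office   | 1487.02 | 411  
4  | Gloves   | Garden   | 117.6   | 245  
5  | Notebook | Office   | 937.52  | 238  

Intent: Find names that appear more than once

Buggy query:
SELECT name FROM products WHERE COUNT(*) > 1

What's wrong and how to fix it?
Bug: WHERE can't reference COUNT(*); aggregates are computed after WHERE

Fix: GROUP BY name, then filter groups with HAVING COUNT(*) > 1

Corrected query:
SELECT name FROM products GROUP BY name HAVING COUNT(*) > 1

Result:
(no rows)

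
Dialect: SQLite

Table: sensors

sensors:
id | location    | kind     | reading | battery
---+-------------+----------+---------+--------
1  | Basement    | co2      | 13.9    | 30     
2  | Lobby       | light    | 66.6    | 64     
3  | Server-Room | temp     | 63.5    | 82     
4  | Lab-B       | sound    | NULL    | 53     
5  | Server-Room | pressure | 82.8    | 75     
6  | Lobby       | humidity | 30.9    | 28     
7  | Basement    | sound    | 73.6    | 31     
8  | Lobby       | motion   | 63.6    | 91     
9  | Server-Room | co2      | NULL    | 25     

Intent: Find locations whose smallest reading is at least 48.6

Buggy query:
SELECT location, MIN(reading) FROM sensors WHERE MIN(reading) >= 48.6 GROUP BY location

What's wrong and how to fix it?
Bug: Aggregates like MIN are computed per group after WHERE runs

Fix: Replace WHERE with HAVING after the GROUP BY

Corrected query:
SELECT location, MIN(reading) FROM sensors GROUP BY location HAVING MIN(reading) >= 48.6

Result:
location    | MIN(reading)
------------+-------------
Server-Room | 63.5        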